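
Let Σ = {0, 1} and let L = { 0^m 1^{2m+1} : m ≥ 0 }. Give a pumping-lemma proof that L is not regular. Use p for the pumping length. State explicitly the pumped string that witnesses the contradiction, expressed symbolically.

Toward a contradiction, assume L is regular with pumping length p.
Choose w = 0^p 1^{2p+1}, which is in L with |w| = 3p+1 ≥ p.
By the pumping lemma, w = xyz with |xy| ≤ p and y is nonempty.
Because |xy| ≤ p and w begins with p copies of 0, we have y = 0^k with 1 ≤ k ≤ p.
Pump with i = 2: xy^2z = 0^{p+k} 1^{2p+1}. For this to lie in L we would need 2p+1 = 2(p+k)+1, which forces k = 0. But k ≥ 1, so xy^2z ∉ L.
This contradicts the pumping lemma, so L is not regular.

0^{p+k} 1^{2p+1}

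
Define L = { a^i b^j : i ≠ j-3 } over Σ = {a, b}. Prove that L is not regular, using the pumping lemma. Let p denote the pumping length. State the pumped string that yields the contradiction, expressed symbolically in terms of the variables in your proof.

Suppose for contradiction that L is regular, and let p be the pumping length.
Choose w = a^p b^{p+p!+3}. Since p ≠ (p+p!+3)-3 = p+p!, w ∈ L; and |w| ≥ p.
By the pumping lemma, w = xyz with |xy| ≤ p and y is nonempty.
The first p characters of w are a's, so xy (and hence y) consists only of a's. Write y = a^k, 1 ≤ k ≤ p.
Since 1 ≤ k ≤ p, k divides p!; set t = 1 + p!/k. Then xy^t z has p + (p!/k)·k = p + p! copies of a. Now the a-count is p+p! and (b-count)-3 = (p+p!+3)-3 = p+p!, so i ≠ j-3 fails. So xy^t z = a^{p+p!} b^{p+p!+3} ∉ L.
Contradiction. Therefore L is not regular.

a^{p+p!} b^{p+p!+3}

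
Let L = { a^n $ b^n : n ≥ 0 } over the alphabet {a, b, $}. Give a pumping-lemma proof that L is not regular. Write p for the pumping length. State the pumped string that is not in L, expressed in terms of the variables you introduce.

a^{p+k} $ b^p

Toward a contradiction, assume L is regular with pumping length p.
Take w = a^p $ b^p ∈ L with |w| = 2p+1 ≥ p.
By the pumping lemma, w = xyz with |xy| ≤ p and |y| > 0.
The first p characters of w are a's, so xy (and hence y) consists only of a's. Write y = a^k, 1 ≤ k ≤ p.
Pump with i = 2: xy^2z = a^{p+k} $ b^p, which would require p+k = p. But k ≥ 1, so xy^2z ∉ L.
Contradiction. Therefore L is not regular.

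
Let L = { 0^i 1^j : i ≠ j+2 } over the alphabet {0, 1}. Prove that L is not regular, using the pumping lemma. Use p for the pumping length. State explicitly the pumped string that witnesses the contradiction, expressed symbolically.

0^{p+p!} 1^{p+p!-2}

Assume L is regular. Let p be the pumping length given by the pumping lemma.
Choose w = 0^p 1^{p+p!-2}. Since p ≠ (p+p!-2)+2 = p+p!, w ∈ L; and |w| ≥ p.
The pumping lemma gives a decomposition w = xyz where |xy| ≤ p and |y| > 0.
The first p characters of w are 0's, so xy (and hence y) consists only of 0's. Write y = 0^k, 1 ≤ k ≤ p.
Since 1 ≤ k ≤ p, k divides p!; set t = 1 + p!/k. Then xy^t z has p + (p!/k)·k = p + p! copies of 0. Now the 0-count is p+p! and (1-count)+2 = (p+p!-2)+2 = p+p!, so i ≠ j+2 fails. So xy^t z = 0^{p+p!} 1^{p+p!-2} ∉ L.
This contradicts the pumping lemma, so L is not regular.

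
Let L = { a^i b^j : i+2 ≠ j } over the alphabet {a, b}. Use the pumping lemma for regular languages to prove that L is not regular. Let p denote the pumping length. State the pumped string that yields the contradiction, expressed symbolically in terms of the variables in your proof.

Assume L is regular. Let p be the pumping length given by the pumping lemma.
Choose w = a^p b^{p+p!+2}. Since p ≠ (p+p!+2)-2 = p+p!, w ∈ L; and |w| ≥ p.
By the pumping lemma, w = xyz with |xy| ≤ p and y is nonempty.
Because |xy| ≤ p and w begins with p copies of a, we have y = a^k with 1 ≤ k ≤ p.
Since 1 ≤ k ≤ p, k divides p!; set t = 1 + p!/k. Then xy^t z has p + (p!/k)·k = p + p! copies of a. Now the a-count is p+p! and (b-count)-2 = (p+p!+2)-2 = p+p!, so i+2 ≠ j fails. So xy^t z = a^{p+p!} b^{p+p!+2} ∉ L.
This is a contradiction; hence L is not regular.

a^{p+p!} b^{p+p!+2}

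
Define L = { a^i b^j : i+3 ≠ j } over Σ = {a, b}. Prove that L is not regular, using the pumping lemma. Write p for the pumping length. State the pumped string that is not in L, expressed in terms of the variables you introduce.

a^{p+p!} b^{p+p!+3}

Toward a contradiction, assume L is regular with pumping length p.
Choose w = a^p b^{p+p!+3}. Since p ≠ (p+p!+3)-3 = p+p!, w ∈ L; and |w| ≥ p.
The pumping lemma gives a decomposition w = xyz where |xy| ≤ p and |y| ≥ 1.
Since the first p symbols of w are all a's and |xy| ≤ p, y lies entirely in the leading a-block: y = a^k for some k with 1 ≤ k ≤ p.
Since 1 ≤ k ≤ p, k divides p!; set t = 1 + p!/k. Then xy^t z has p + (p!/k)·k = p + p! copies of a. Now the a-count is p+p! and (b-count)-3 = (p+p!+3)-3 = p+p!, so i+3 ≠ j fails. So xy^t z = a^{p+p!} b^{p+p!+3} ∉ L.
This contradicts the pumping lemma, so L is not regular.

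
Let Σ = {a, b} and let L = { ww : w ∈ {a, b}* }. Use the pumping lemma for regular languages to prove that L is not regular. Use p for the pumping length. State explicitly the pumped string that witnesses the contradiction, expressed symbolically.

a^{p+k} b^p a^p b^p

Suppose for contradiction that L is regular, and let p be the pumping length.
Take w = a^p b^p a^p b^p = uu where u = a^pb^p; then w ∈ L and |w| = 4p ≥ p.
The pumping lemma gives a decomposition w = xyz where |xy| ≤ p and |y| ≥ 1.
Because |xy| ≤ p and w begins with p copies of a, we have y = a^k with 1 ≤ k ≤ p.
Pump with i = 2: xy^2z = a^{p+k} b^p a^p b^p, of length 4p+k. Suppose this equals vv. The string starts with a and ends with b, so v does too; thus the boundary between the two copies of v is a b→a transition. There is exactly one such transition, at position 2p+k, so |v| = 2p+k and |vv| = 4p+2k ≠ 4p+k since k ≥ 1. So xy^2z ∉ L.
Contradiction. Therefore L is not regular.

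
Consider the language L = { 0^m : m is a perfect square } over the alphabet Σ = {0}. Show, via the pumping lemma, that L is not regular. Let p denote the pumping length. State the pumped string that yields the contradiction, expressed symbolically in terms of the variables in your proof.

0^{p²+k}

Toward a contradiction, assume L is regular with pumping length p.
Take w = 0^{p²} ∈ L with |w| = p² ≥ p.
The pumping lemma gives a decomposition w = xyz where |xy| ≤ p and y is nonempty.
Then y = 0^k for some k with 1 ≤ k ≤ p.
Pump with i = 2: xy^2z = 0^{p²+k}. Since 1 ≤ k ≤ p, p² < p²+k ≤ p²+p < (p+1)², so p²+k lies strictly between consecutive squares and is not a perfect square. So xy^2z ∉ L.
This is a contradiction; hence L is not regular.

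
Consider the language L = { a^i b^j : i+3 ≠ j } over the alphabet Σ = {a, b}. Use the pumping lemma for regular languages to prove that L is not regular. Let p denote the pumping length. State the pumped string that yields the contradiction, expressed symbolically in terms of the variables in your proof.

Toward a contradiction, assume L is regular with pumping length p.
Choose w = a^p b^{p+p!+3}. Since p ≠ (p+p!+3)-3 = p+p!, w ∈ L; and |w| ≥ p.
The pumping lemma gives a decomposition w = xyz where |xy| ≤ p and |y| > 0.
The first p characters of w are a's, so xy (and hence y) consists only of a's. Write y = a^k, 1 ≤ k ≤ p.
Since 1 ≤ k ≤ p, k divides p!; set t = 1 + p!/k. Then xy^t z has p + (p!/k)·k = p + p! copies of a. Now the a-count is p+p! and (b-count)-3 = (p+p!+3)-3 = p+p!, so i+3 ≠ j fails. So xy^t z = a^{p+p!} b^{p+p!+3} ∉ L.
Contradiction. Therefore L is not regular.

a^{p+p!} b^{p+p!+3}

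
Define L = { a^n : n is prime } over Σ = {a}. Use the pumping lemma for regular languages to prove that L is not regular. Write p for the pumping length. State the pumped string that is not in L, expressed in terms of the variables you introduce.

a^{q(1+k)}

Suppose for contradiction that L is regular, and let p be the pumping length.
Let q be a prime with q ≥ p+2 (infinitely many primes exist), and take w = a^q ∈ L with |w| = q ≥ p.
By the pumping lemma, w = xyz with |xy| ≤ p and y is nonempty.
Then y = a^k for some k with 1 ≤ k ≤ p.
Since 1 ≤ k ≤ p, |xz| = q-k. Pump with i = q+1: |xy^{q+1}z| = (q-k)+(q+1)k = q+qk = q(1+k), which is composite (both factors ≥ 2). So xy^{q+1}z = a^{q(1+k)} ∉ L.
This is a contradiction; hence L is not regular.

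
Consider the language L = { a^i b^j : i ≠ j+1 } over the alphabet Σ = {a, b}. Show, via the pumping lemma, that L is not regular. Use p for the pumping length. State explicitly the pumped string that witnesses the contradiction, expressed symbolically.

Assume L is regular. Let p be the pumping length given by the pumping lemma.
Choose w = a^p b^{p+p!-1}. Since p ≠ (p+p!-1)+1 = p+p!, w ∈ L; and |w| ≥ p.
By the pumping lemma, w = xyz with |xy| ≤ p and y is nonempty.
Because |xy| ≤ p and w begins with p copies of a, we have y = a^k with 1 ≤ k ≤ p.
Since 1 ≤ k ≤ p, k divides p!; set t = 1 + p!/k. Then xy^t z has p + (p!/k)·k = p + p! copies of a. Now the a-count is p+p! and (b-count)+1 = (p+p!-1)+1 = p+p!, so i ≠ j+1 fails. So xy^t z = a^{p+p!} b^{p+p!-1} ∉ L.
This contradicts the pumping lemma, so L is not regular.

a^{p+p!} b^{p+p!-1}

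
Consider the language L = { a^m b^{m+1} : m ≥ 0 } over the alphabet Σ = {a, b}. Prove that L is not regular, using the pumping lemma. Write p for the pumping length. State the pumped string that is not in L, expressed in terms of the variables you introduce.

a^{p+k} b^{p+1}

Assume L is regular. Let p be the pumping length given by the pumping lemma.
Choose w = a^p b^{p+1}, which is in L with |w| = 2p+1 ≥ p.
The pumping lemma gives a decomposition w = xyz where |xy| ≤ p and y is nonempty.
Because |xy| ≤ p and w begins with p copies of a, we have y = a^k with 1 ≤ k ≤ p.
Pump with i = 2: xy^2z = a^{p+k} b^{p+1}. For this to lie in L we would need p+1 = (p+k)+1, which forces k = 0. But k ≥ 1, so xy^2z ∉ L.
Contradiction. Therefore L is not regular.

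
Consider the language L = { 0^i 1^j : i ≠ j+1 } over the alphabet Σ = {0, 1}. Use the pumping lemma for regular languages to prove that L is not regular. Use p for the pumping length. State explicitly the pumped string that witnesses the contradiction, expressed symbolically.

0^{p+p!} 1^{p+p!-1}

Suppose for contradiction that L is regular, and let p be the pumping length.
Choose w = 0^p 1^{p+p!-1}. Since p ≠ (p+p!-1)+1 = p+p!, w ∈ L; and |w| ≥ p.
By the pumping lemma, w = xyz with |xy| ≤ p and |y| ≥ 1.
Because |xy| ≤ p and w begins with p copies of 0, we have y = 0^k with 1 ≤ k ≤ p.
Since 1 ≤ k ≤ p, k divides p!; set t = 1 + p!/k. Then xy^t z has p + (p!/k)·k = p + p! copies of 0. Now the 0-count is p+p! and (1-count)+1 = (p+p!-1)+1 = p+p!, so i ≠ j+1 fails. So xy^t z = 0^{p+p!} 1^{p+p!-1} ∉ L.
Contradiction. Therefore L is not regular.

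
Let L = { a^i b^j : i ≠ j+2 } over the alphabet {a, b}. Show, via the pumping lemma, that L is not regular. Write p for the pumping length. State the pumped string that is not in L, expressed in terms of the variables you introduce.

Toward a contradiction, assume L is regular with pumping length p.
Choose w = a^p b^{p+p!-2}. Since p ≠ (p+p!-2)+2 = p+p!, w ∈ L; and |w| ≥ p.
Write w = xyz as guaranteed by the lemma, with |xy| ≤ p and |y| > 0.
Because |xy| ≤ p and w begins with p copies of a, we have y = a^k with 1 ≤ k ≤ p.
Since 1 ≤ k ≤ p, k divides p!; set t = 1 + p!/k. Then xy^t z has p + (p!/k)·k = p + p! copies of a. Now the a-count is p+p! and (b-count)+2 = (p+p!-2)+2 = p+p!, so i ≠ j+2 fails. So xy^t z = a^{p+p!} b^{p+p!-2} ∉ L.
This is a contradiction; hence L is not regular.

a^{p+p!} b^{p+p!-2}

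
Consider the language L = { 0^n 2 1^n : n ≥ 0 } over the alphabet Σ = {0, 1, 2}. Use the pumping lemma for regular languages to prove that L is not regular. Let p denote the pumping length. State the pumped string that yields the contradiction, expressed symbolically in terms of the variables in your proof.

Assume L is regular; let p be its pumping constant.
Take w = 0^p 2 1^p ∈ L with |w| = 2p+1 ≥ p.
The pumping lemma gives a decomposition w = xyz where |xy| ≤ p and y is nonempty.
Since the first p symbols of w are all 0's and |xy| ≤ p, y lies entirely in the leading 0-block: y = 0^k for some k with 1 ≤ k ≤ p.
Pump with i = 2: xy^2z = 0^{p+k} 2 1^p, which would require p+k = p. But k ≥ 1, so xy^2z ∉ L.
This contradicts the pumping lemma, so L is not regular.

0^{p+k} 2 1^p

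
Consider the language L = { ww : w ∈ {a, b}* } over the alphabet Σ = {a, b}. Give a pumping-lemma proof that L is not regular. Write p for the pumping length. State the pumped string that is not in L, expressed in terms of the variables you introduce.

a^{p+k} b^p a^p b^p

Suppose for contradiction that L is regular, and let p be the pumping length.
Take w = a^p b^p a^p b^p = uu where u = a^pb^p; then w ∈ L and |w| = 4p ≥ p.
By the pumping lemma, w = xyz with |xy| ≤ p and |y| > 0.
Since the first p symbols of w are all a's and |xy| ≤ p, y lies entirely in the leading a-block: y = a^k for some k with 1 ≤ k ≤ p.
Pump with i = 2: xy^2z = a^{p+k} b^p a^p b^p, of length 4p+k. Suppose this equals vv. The string starts with a and ends with b, so v does too; thus the boundary between the two copies of v is a b→a transition. There is exactly one such transition, at position 2p+k, so |v| = 2p+k and |vv| = 4p+2k ≠ 4p+k since k ≥ 1. So xy^2z ∉ L.
This contradicts the pumping lemma, so L is not regular.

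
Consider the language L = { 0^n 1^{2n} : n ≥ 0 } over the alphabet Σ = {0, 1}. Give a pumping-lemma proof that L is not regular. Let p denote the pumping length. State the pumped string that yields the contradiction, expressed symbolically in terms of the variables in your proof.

0^{p+k} 1^{2p}

Suppose for contradiction that L is regular, and let p be the pumping length.
Take w = 0^p 1^{2p}. Then w ∈ L and |w| = 3p ≥ p.
The pumping lemma gives a decomposition w = xyz where |xy| ≤ p and |y| ≥ 1.
Because |xy| ≤ p and w begins with p copies of 0, we have y = 0^k with 1 ≤ k ≤ p.
Pump with i = 2: xy^2z = 0^{p+k} 1^{2p}. For this to lie in L we would need 2p = 2(p+k), which forces k = 0. But k ≥ 1, so xy^2z ∉ L.
This is a contradiction; hence L is not regular.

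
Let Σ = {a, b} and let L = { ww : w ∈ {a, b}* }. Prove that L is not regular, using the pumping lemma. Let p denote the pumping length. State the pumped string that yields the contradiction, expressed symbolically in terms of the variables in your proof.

a^{p+k} b^p a^p b^p

Assume L is regular. Let p be the pumping length given by the pumping lemma.
Take w = a^p b^p a^p b^p = uu where u = a^pb^p; then w ∈ L and |w| = 4p ≥ p.
Write w = xyz as guaranteed by the lemma, with |xy| ≤ p and |y| > 0.
Because |xy| ≤ p and w begins with p copies of a, we have y = a^k with 1 ≤ k ≤ p.
Pump with i = 2: xy^2z = a^{p+k} b^p a^p b^p, of length 4p+k. Suppose this equals vv. The string starts with a and ends with b, so v does too; thus the boundary between the two copies of v is a b→a transition. There is exactly one such transition, at position 2p+k, so |v| = 2p+k and |vv| = 4p+2k ≠ 4p+k since k ≥ 1. So xy^2z ∉ L.
This contradicts the pumping lemma, so L is not regular.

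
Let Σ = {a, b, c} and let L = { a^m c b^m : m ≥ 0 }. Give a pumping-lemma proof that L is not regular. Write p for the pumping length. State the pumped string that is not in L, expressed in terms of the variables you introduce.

a^{p+k} c b^p

Assume L is regular; let p be its pumping constant.
Take w = a^p c b^p ∈ L with |w| = 2p+1 ≥ p.
Write w = xyz as guaranteed by the lemma, with |xy| ≤ p and |y| ≥ 1.
Because |xy| ≤ p and w begins with p copies of a, we have y = a^k with 1 ≤ k ≤ p.
Pump with i = 2: xy^2z = a^{p+k} c b^p, which would require p+k = p. But k ≥ 1, so xy^2z ∉ L.
This contradicts the pumping lemma, so L is not regular.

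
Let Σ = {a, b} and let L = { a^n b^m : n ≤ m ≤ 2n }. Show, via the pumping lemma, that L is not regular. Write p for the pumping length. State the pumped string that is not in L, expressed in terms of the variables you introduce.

Assume L is regular; let p be its pumping constant.
Take w = a^p b^p ∈ L (since p ≤ p ≤ 2p), with |w| = 2p ≥ p.
By the pumping lemma, w = xyz with |xy| ≤ p and y is nonempty.
The first p characters of w are a's, so xy (and hence y) consists only of a's. Write y = a^k, 1 ≤ k ≤ p.
Pump with i = 2: xy^2z = a^{p+k} b^p. Now n = p+k > p = m, so the condition n ≤ m fails. Thus xy^2z ∉ L.
This is a contradiction; hence L is not regular.

a^{p+k} b^p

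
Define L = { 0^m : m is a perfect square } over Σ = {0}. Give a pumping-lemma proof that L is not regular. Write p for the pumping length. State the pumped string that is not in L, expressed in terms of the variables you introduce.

0^{p²+k}

Assume L is regular; let p be its pumping constant.
Take w = 0^{p²} ∈ L with |w| = p² ≥ p.
Write w = xyz as guaranteed by the lemma, with |xy| ≤ p and |y| ≥ 1.
Then y = 0^k for some k with 1 ≤ k ≤ p.
Pump with i = 2: xy^2z = 0^{p²+k}. Since 1 ≤ k ≤ p, p² < p²+k ≤ p²+p < (p+1)², so p²+k lies strictly between consecutive squares and is not a perfect square. So xy^2z ∉ L.
This is a contradiction; hence L is not regular.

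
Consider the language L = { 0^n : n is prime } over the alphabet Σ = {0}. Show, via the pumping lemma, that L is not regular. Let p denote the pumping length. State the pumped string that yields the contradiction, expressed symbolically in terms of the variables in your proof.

0^{q(1+k)}

Suppose for contradiction that L is regular, and let p be the pumping length.
Let q be a prime with q ≥ p+2 (infinitely many primes exist), and take w = 0^q ∈ L with |w| = q ≥ p.
The pumping lemma gives a decomposition w = xyz where |xy| ≤ p and |y| > 0.
Then y = 0^k for some k with 1 ≤ k ≤ p.
Since 1 ≤ k ≤ p, |xz| = q-k. Pump with i = q+1: |xy^{q+1}z| = (q-k)+(q+1)k = q+qk = q(1+k), which is composite (both factors ≥ 2). So xy^{q+1}z = 0^{q(1+k)} ∉ L.
Contradiction. Therefore L is not regular.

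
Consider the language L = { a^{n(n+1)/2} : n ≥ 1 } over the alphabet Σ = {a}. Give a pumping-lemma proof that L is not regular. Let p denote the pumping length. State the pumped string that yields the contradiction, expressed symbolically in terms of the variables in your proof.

Assume L is regular; let p be its pumping constant.
Take w = a^{p(p+1)/2} ∈ L with |w| = p(p+1)/2 ≥ p.
The pumping lemma gives a decomposition w = xyz where |xy| ≤ p and |y| ≥ 1.
Then y = a^k for some k with 1 ≤ k ≤ p.
Pump with i = 2: xy^2z = a^{p(p+1)/2+k}. Since 1 ≤ k ≤ p, p(p+1)/2 < p(p+1)/2+k ≤ p(p+1)/2+p < (p+1)(p+2)/2, so p(p+1)/2+k is strictly between consecutive triangular numbers. So xy^2z ∉ L.
Contradiction. Therefore L is not regular.

a^{p(p+1)/2+k}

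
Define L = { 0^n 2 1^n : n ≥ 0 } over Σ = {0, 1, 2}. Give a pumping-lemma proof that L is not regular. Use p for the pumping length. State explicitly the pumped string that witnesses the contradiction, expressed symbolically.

0^{p+k} 2 1^p

Suppose for contradiction that L is regular, and let p be the pumping length.
Take w = 0^p 2 1^p ∈ L with |w| = 2p+1 ≥ p.
The pumping lemma gives a decomposition w = xyz where |xy| ≤ p and |y| > 0.
Because |xy| ≤ p and w begins with p copies of 0, we have y = 0^k with 1 ≤ k ≤ p.
Pump with i = 2: xy^2z = 0^{p+k} 2 1^p, which would require p+k = p. But k ≥ 1, so xy^2z ∉ L.
Contradiction. Therefore L is not regular.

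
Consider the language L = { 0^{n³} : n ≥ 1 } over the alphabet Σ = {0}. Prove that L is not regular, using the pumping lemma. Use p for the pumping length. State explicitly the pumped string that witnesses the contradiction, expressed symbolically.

Toward a contradiction, assume L is regular with pumping length p.
Take w = 0^{p³} ∈ L with |w| = p³ ≥ p.
The pumping lemma gives a decomposition w = xyz where |xy| ≤ p and |y| ≥ 1.
Then y = 0^k for some k with 1 ≤ k ≤ p.
Pump with i = 2: xy^2z = 0^{p³+k}. Since 1 ≤ k ≤ p, p³ < p³+k ≤ p³+p < p³+3p²+3p+1 = (p+1)³, so p³+k is not a perfect cube. So xy^2z ∉ L.
This contradicts the pumping lemma, so L is not regular.

0^{p³+k}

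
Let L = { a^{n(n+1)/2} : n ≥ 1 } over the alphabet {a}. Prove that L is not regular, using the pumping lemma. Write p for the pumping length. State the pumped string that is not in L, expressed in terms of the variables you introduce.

Assume L is regular. Let p be the pumping length given by the pumping lemma.
Take w = a^{p(p+1)/2} ∈ L with |w| = p(p+1)/2 ≥ p.
Write w = xyz as guaranteed by the lemma, with |xy| ≤ p and |y| ≥ 1.
Then y = a^k for some k with 1 ≤ k ≤ p.
Pump with i = 2: xy^2z = a^{p(p+1)/2+k}. Since 1 ≤ k ≤ p, p(p+1)/2 < p(p+1)/2+k ≤ p(p+1)/2+p < (p+1)(p+2)/2, so p(p+1)/2+k is strictly between consecutive triangular numbers. So xy^2z ∉ L.
This contradicts the pumping lemma, so L is not regular.

a^{p(p+1)/2+k}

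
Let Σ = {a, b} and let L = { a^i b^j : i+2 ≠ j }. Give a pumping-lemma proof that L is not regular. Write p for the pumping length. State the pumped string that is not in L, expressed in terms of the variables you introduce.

Suppose for contradiction that L is regular, and let p be the pumping length.
Choose w = a^p b^{p+p!+2}. Since p ≠ (p+p!+2)-2 = p+p!, w ∈ L; and |w| ≥ p.
By the pumping lemma, w = xyz with |xy| ≤ p and y is nonempty.
The first p characters of w are a's, so xy (and hence y) consists only of a's. Write y = a^k, 1 ≤ k ≤ p.
Since 1 ≤ k ≤ p, k divides p!; set t = 1 + p!/k. Then xy^t z has p + (p!/k)·k = p + p! copies of a. Now the a-count is p+p! and (b-count)-2 = (p+p!+2)-2 = p+p!, so i+2 ≠ j fails. So xy^t z = a^{p+p!} b^{p+p!+2} ∉ L.
Contradiction. Therefore L is not regular.

a^{p+p!} b^{p+p!+2}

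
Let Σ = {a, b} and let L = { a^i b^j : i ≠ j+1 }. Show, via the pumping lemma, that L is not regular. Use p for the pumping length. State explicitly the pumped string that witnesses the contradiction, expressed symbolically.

Assume L is regular. Let p be the pumping length given by the pumping lemma.
Choose w = a^p b^{p+p!-1}. Since p ≠ (p+p!-1)+1 = p+p!, w ∈ L; and |w| ≥ p.
Write w = xyz as guaranteed by the lemma, with |xy| ≤ p and |y| > 0.
Because |xy| ≤ p and w begins with p copies of a, we have y = a^k with 1 ≤ k ≤ p.
Since 1 ≤ k ≤ p, k divides p!; set t = 1 + p!/k. Then xy^t z has p + (p!/k)·k = p + p! copies of a. Now the a-count is p+p! and (b-count)+1 = (p+p!-1)+1 = p+p!, so i ≠ j+1 fails. So xy^t z = a^{p+p!} b^{p+p!-1} ∉ L.
This is a contradiction; hence L is not regular.

a^{p+p!} b^{p+p!-1}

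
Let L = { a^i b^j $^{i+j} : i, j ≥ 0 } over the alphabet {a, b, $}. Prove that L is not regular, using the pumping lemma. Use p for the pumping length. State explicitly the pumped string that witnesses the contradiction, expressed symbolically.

a^{p+k} b^p $^{2p}

Assume L is regular; let p be its pumping constant.
Take w = a^p b^p $^{2p} ∈ L (with i=j=p, i+j=2p), |w| = 4p ≥ p.
Write w = xyz as guaranteed by the lemma, with |xy| ≤ p and y is nonempty.
Since the first p symbols of w are all a's and |xy| ≤ p, y lies entirely in the leading a-block: y = a^k for some k with 1 ≤ k ≤ p.
Consider xy^2z = a^{p+k} b^p $^{2p}. Now the a- and b-counts sum to 2p+k, but the $-count is 2p ≠ 2p+k. So xy^2z ∉ L.
This is a contradiction; hence L is not regular.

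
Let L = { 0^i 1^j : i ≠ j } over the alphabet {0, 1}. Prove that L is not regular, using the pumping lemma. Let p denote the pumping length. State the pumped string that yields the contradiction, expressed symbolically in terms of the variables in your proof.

0^{p+p!} 1^{p+p!}

Assume L is regular; let p be its pumping constant.
Choose w = 0^p 1^{p+p!}. Since p ≠ p+p!, w ∈ L; and |w| ≥ p.
Write w = xyz as guaranteed by the lemma, with |xy| ≤ p and |y| ≥ 1.
Because |xy| ≤ p and w begins with p copies of 0, we have y = 0^k with 1 ≤ k ≤ p.
Since 1 ≤ k ≤ p, k divides p!; set t = 1 + p!/k. Then xy^t z has p + (p!/k)·k = p + p! copies of 0. Now the 0-count equals the 1-count, so i ≠ j fails. So xy^t z = 0^{p+p!} 1^{p+p!} ∉ L.
This is a contradiction; hence L is not regular.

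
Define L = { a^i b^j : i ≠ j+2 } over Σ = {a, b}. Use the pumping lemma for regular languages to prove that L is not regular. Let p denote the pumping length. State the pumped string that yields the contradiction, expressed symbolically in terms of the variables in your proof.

Suppose for contradiction that L is regular, and let p be the pumping length.
Choose w = a^p b^{p+p!-2}. Since p ≠ (p+p!-2)+2 = p+p!, w ∈ L; and |w| ≥ p.
The pumping lemma gives a decomposition w = xyz where |xy| ≤ p and y is nonempty.
Since the first p symbols of w are all a's and |xy| ≤ p, y lies entirely in the leading a-block: y = a^k for some k with 1 ≤ k ≤ p.
Since 1 ≤ k ≤ p, k divides p!; set t = 1 + p!/k. Then xy^t z has p + (p!/k)·k = p + p! copies of a. Now the a-count is p+p! and (b-count)+2 = (p+p!-2)+2 = p+p!, so i ≠ j+2 fails. So xy^t z = a^{p+p!} b^{p+p!-2} ∉ L.
This contradicts the pumping lemma, so L is not regular.

a^{p+p!} b^{p+p!-2}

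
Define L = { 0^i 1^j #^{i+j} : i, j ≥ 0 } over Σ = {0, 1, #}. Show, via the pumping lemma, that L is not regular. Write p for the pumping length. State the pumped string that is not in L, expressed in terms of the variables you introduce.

0^{p+k} 1^p #^{2p}

Toward a contradiction, assume L is regular with pumping length p.
Take w = 0^p 1^p #^{2p} ∈ L (with i=j=p, i+j=2p), |w| = 4p ≥ p.
By the pumping lemma, w = xyz with |xy| ≤ p and y is nonempty.
Because |xy| ≤ p and w begins with p copies of 0, we have y = 0^k with 1 ≤ k ≤ p.
Consider xy^2z = 0^{p+k} 1^p #^{2p}. Now the 0- and 1-counts sum to 2p+k, but the #-count is 2p ≠ 2p+k. So xy^2z ∉ L.
Contradiction. Therefore L is not regular.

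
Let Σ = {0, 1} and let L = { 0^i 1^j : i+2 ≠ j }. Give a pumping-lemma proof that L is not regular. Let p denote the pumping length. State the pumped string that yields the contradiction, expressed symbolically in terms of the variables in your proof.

0^{p+p!} 1^{p+p!+2}

Toward a contradiction, assume L is regular with pumping length p.
Choose w = 0^p 1^{p+p!+2}. Since p ≠ (p+p!+2)-2 = p+p!, w ∈ L; and |w| ≥ p.
The pumping lemma gives a decomposition w = xyz where |xy| ≤ p and y is nonempty.
Since the first p symbols of w are all 0's and |xy| ≤ p, y lies entirely in the leading 0-block: y = 0^k for some k with 1 ≤ k ≤ p.
Since 1 ≤ k ≤ p, k divides p!; set t = 1 + p!/k. Then xy^t z has p + (p!/k)·k = p + p! copies of 0. Now the 0-count is p+p! and (1-count)-2 = (p+p!+2)-2 = p+p!, so i+2 ≠ j fails. So xy^t z = 0^{p+p!} 1^{p+p!+2} ∉ L.
This contradicts the pumping lemma, so L is not regular.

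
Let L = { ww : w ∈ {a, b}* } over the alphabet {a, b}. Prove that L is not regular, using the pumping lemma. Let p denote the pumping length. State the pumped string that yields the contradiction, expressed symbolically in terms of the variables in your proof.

Toward a contradiction, assume L is regular with pumping length p.
Take w = a^p b^p a^p b^p = uu where u = a^pb^p; then w ∈ L and |w| = 4p ≥ p.
By the pumping lemma, w = xyz with |xy| ≤ p and |y| ≥ 1.
The first p characters of w are a's, so xy (and hence y) consists only of a's. Write y = a^k, 1 ≤ k ≤ p.
Pump with i = 2: xy^2z = a^{p+k} b^p a^p b^p, of length 4p+k. Suppose this equals vv. The string starts with a and ends with b, so v does too; thus the boundary between the two copies of v is a b→a transition. There is exactly one such transition, at position 2p+k, so |v| = 2p+k and |vv| = 4p+2k ≠ 4p+k since k ≥ 1. So xy^2z ∉ L.
Contradiction. Therefore L is not regular.

a^{p+k} b^p a^p b^p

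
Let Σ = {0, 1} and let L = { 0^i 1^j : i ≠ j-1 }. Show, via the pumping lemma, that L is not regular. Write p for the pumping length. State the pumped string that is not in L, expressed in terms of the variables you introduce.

0^{p+p!} 1^{p+p!+1}

Suppose for contradiction that L is regular, and let p be the pumping length.
Choose w = 0^p 1^{p+p!+1}. Since p ≠ (p+p!+1)-1 = p+p!, w ∈ L; and |w| ≥ p.
Write w = xyz as guaranteed by the lemma, with |xy| ≤ p and |y| > 0.
Since the first p symbols of w are all 0's and |xy| ≤ p, y lies entirely in the leading 0-block: y = 0^k for some k with 1 ≤ k ≤ p.
Since 1 ≤ k ≤ p, k divides p!; set t = 1 + p!/k. Then xy^t z has p + (p!/k)·k = p + p! copies of 0. Now the 0-count is p+p! and (1-count)-1 = (p+p!+1)-1 = p+p!, so i ≠ j-1 fails. So xy^t z = 0^{p+p!} 1^{p+p!+1} ∉ L.
This contradicts the pumping lemma, so L is not regular.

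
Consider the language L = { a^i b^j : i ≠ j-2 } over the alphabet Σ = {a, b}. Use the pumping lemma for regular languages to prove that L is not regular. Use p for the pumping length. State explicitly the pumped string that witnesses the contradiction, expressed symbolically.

Suppose for contradiction that L is regular, and let p be the pumping length.
Choose w = a^p b^{p+p!+2}. Since p ≠ (p+p!+2)-2 = p+p!, w ∈ L; and |w| ≥ p.
By the pumping lemma, w = xyz with |xy| ≤ p and y is nonempty.
Since the first p symbols of w are all a's and |xy| ≤ p, y lies entirely in the leading a-block: y = a^k for some k with 1 ≤ k ≤ p.
Since 1 ≤ k ≤ p, k divides p!; set t = 1 + p!/k. Then xy^t z has p + (p!/k)·k = p + p! copies of a. Now the a-count is p+p! and (b-count)-2 = (p+p!+2)-2 = p+p!, so i ≠ j-2 fails. So xy^t z = a^{p+p!} b^{p+p!+2} ∉ L.
This contradicts the pumping lemma, so L is not regular.

a^{p+p!} b^{p+p!+2}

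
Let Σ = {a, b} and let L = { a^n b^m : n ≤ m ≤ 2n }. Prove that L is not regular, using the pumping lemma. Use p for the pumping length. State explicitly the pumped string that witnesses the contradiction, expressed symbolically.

a^{p+k} b^p

Assume L is regular. Let p be the pumping length given by the pumping lemma.
Take w = a^p b^p ∈ L (since p ≤ p ≤ 2p), with |w| = 2p ≥ p.
The pumping lemma gives a decomposition w = xyz where |xy| ≤ p and |y| ≥ 1.
Since the first p symbols of w are all a's and |xy| ≤ p, y lies entirely in the leading a-block: y = a^k for some k with 1 ≤ k ≤ p.
Pump with i = 2: xy^2z = a^{p+k} b^p. Now n = p+k > p = m, so the condition n ≤ m fails. Thus xy^2z ∉ L.
This contradicts the pumping lemma, so L is not regular.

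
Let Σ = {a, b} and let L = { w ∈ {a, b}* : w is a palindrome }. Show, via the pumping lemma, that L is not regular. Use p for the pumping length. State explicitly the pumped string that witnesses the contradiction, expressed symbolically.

Assume L is regular. Let p be the pumping length given by the pumping lemma.
Take w = a^p b a^p, a palindrome of length 2p+1 ≥ p.
The pumping lemma gives a decomposition w = xyz where |xy| ≤ p and |y| > 0.
The first p characters of w are a's, so xy (and hence y) consists only of a's. Write y = a^k, 1 ≤ k ≤ p.
Pump with i = 2: xy^2z = a^{p+k} b a^p. Its reverse is a^p b a^{p+k}, which differs from xy^2z since k ≥ 1. So xy^2z is not a palindrome and xy^2z ∉ L.
This is a contradiction; hence L is not regular.

a^{p+k} b a^p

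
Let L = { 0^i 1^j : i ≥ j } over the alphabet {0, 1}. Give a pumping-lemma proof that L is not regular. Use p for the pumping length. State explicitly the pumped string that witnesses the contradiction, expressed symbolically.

0^{p-k} 1^p

Toward a contradiction, assume L is regular with pumping length p.
Choose w = 0^p 1^p ∈ L, with |w| = 2p ≥ p.
Write w = xyz as guaranteed by the lemma, with |xy| ≤ p and |y| > 0.
Since the first p symbols of w are all 0's and |xy| ≤ p, y lies entirely in the leading 0-block: y = 0^k for some k with 1 ≤ k ≤ p.
Consider xy^0z = xz = 0^{p-k} 1^p. Since k ≥ 1, the 0-count p-k is less than p, so i ≥ j fails; thus xz ∉ L.
This is a contradiction; hence L is not regular.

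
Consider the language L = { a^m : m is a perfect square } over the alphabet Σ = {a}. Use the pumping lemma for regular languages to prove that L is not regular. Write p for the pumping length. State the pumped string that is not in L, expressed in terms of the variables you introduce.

Assume L is regular. Let p be the pumping length given by the pumping lemma.
Take w = a^{p²} ∈ L with |w| = p² ≥ p.
The pumping lemma gives a decomposition w = xyz where |xy| ≤ p and |y| > 0.
Then y = a^k for some k with 1 ≤ k ≤ p.
Pump with i = 2: xy^2z = a^{p²+k}. Since 1 ≤ k ≤ p, p² < p²+k ≤ p²+p < (p+1)², so p²+k lies strictly between consecutive squares and is not a perfect square. So xy^2z ∉ L.
This is a contradiction; hence L is not regular.

a^{p²+k}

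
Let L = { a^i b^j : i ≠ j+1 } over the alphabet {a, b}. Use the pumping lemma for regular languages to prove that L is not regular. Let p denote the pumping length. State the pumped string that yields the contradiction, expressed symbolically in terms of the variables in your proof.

Toward a contradiction, assume L is regular with pumping length p.
Choose w = a^p b^{p+p!-1}. Since p ≠ (p+p!-1)+1 = p+p!, w ∈ L; and |w| ≥ p.
Write w = xyz as guaranteed by the lemma, with |xy| ≤ p and y is nonempty.
Because |xy| ≤ p and w begins with p copies of a, we have y = a^k with 1 ≤ k ≤ p.
Since 1 ≤ k ≤ p, k divides p!; set t = 1 + p!/k. Then xy^t z has p + (p!/k)·k = p + p! copies of a. Now the a-count is p+p! and (b-count)+1 = (p+p!-1)+1 = p+p!, so i ≠ j+1 fails. So xy^t z = a^{p+p!} b^{p+p!-1} ∉ L.
Contradiction. Therefore L is not regular.

a^{p+p!} b^{p+p!-1}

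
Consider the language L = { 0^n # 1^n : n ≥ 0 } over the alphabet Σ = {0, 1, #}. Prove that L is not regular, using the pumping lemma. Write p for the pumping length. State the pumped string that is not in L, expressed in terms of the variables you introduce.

Suppose for contradiction that L is regular, and let p be the pumping length.
Take w = 0^p # 1^p ∈ L with |w| = 2p+1 ≥ p.
By the pumping lemma, w = xyz with |xy| ≤ p and |y| > 0.
Because |xy| ≤ p and w begins with p copies of 0, we have y = 0^k with 1 ≤ k ≤ p.
Pump with i = 2: xy^2z = 0^{p+k} # 1^p, which would require p+k = p. But k ≥ 1, so xy^2z ∉ L.
This contradicts the pumping lemma, so L is not regular.

0^{p+k} # 1^p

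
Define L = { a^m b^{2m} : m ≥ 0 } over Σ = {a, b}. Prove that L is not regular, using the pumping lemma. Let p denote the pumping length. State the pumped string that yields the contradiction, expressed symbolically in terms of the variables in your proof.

Toward a contradiction, assume L is regular with pumping length p.
Take w = a^p b^{2p}. Then w ∈ L and |w| = 3p ≥ p.
Write w = xyz as guaranteed by the lemma, with |xy| ≤ p and y is nonempty.
Because |xy| ≤ p and w begins with p copies of a, we have y = a^k with 1 ≤ k ≤ p.
Pump with i = 2: xy^2z = a^{p+k} b^{2p}. For this to lie in L we would need 2p = 2(p+k), which forces k = 0. But k ≥ 1, so xy^2z ∉ L.
This is a contradiction; hence L is not regular.

a^{p+k} b^{2p}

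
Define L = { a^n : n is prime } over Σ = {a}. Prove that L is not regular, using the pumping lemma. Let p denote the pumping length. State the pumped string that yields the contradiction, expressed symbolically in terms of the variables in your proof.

Assume L is regular; let p be its pumping constant.
Let q be a prime with q ≥ p+2 (infinitely many primes exist), and take w = a^q ∈ L with |w| = q ≥ p.
Write w = xyz as guaranteed by the lemma, with |xy| ≤ p and |y| ≥ 1.
Then y = a^k for some k with 1 ≤ k ≤ p.
Since 1 ≤ k ≤ p, |xz| = q-k. Pump with i = q+1: |xy^{q+1}z| = (q-k)+(q+1)k = q+qk = q(1+k), which is composite (both factors ≥ 2). So xy^{q+1}z = a^{q(1+k)} ∉ L.
This contradicts the pumping lemma, so L is not regular.

a^{q(1+k)}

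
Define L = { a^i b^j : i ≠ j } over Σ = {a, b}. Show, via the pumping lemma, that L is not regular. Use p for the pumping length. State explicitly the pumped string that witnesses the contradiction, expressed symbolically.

a^{p+p!} b^{p+p!}

Toward a contradiction, assume L is regular with pumping length p.
Choose w = a^p b^{p+p!}. Since p ≠ p+p!, w ∈ L; and |w| ≥ p.
The pumping lemma gives a decomposition w = xyz where |xy| ≤ p and |y| > 0.
Since the first p symbols of w are all a's and |xy| ≤ p, y lies entirely in the leading a-block: y = a^k for some k with 1 ≤ k ≤ p.
Since 1 ≤ k ≤ p, k divides p!; set t = 1 + p!/k. Then xy^t z has p + (p!/k)·k = p + p! copies of a. Now the a-count equals the b-count, so i ≠ j fails. So xy^t z = a^{p+p!} b^{p+p!} ∉ L.
Contradiction. Therefore L is not regular.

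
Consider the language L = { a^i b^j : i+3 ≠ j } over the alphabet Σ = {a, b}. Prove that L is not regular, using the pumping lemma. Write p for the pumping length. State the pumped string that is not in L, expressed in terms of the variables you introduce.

Assume L is regular; let p be its pumping constant.
Choose w = a^p b^{p+p!+3}. Since p ≠ (p+p!+3)-3 = p+p!, w ∈ L; and |w| ≥ p.
Write w = xyz as guaranteed by the lemma, with |xy| ≤ p and |y| > 0.
The first p characters of w are a's, so xy (and hence y) consists only of a's. Write y = a^k, 1 ≤ k ≤ p.
Since 1 ≤ k ≤ p, k divides p!; set t = 1 + p!/k. Then xy^t z has p + (p!/k)·k = p + p! copies of a. Now the a-count is p+p! and (b-count)-3 = (p+p!+3)-3 = p+p!, so i+3 ≠ j fails. So xy^t z = a^{p+p!} b^{p+p!+3} ∉ L.
This is a contradiction; hence L is not regular.

a^{p+p!} b^{p+p!+3}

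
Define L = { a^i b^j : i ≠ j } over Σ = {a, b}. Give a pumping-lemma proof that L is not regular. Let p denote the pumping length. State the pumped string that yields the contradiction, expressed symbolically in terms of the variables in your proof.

Toward a contradiction, assume L is regular with pumping length p.
Choose w = a^p b^{p+p!}. Since p ≠ p+p!, w ∈ L; and |w| ≥ p.
Write w = xyz as guaranteed by the lemma, with |xy| ≤ p and y is nonempty.
Since the first p symbols of w are all a's and |xy| ≤ p, y lies entirely in the leading a-block: y = a^k for some k with 1 ≤ k ≤ p.
Since 1 ≤ k ≤ p, k divides p!; set t = 1 + p!/k. Then xy^t z has p + (p!/k)·k = p + p! copies of a. Now the a-count equals the b-count, so i ≠ j fails. So xy^t z = a^{p+p!} b^{p+p!} ∉ L.
Contradiction. Therefore L is not regular.

a^{p+p!} b^{p+p!}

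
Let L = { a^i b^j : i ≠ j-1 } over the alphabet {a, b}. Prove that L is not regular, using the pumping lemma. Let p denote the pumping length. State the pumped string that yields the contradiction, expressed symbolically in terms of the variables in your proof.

a^{p+p!} b^{p+p!+1}

Toward a contradiction, assume L is regular with pumping length p.
Choose w = a^p b^{p+p!+1}. Since p ≠ (p+p!+1)-1 = p+p!, w ∈ L; and |w| ≥ p.
The pumping lemma gives a decomposition w = xyz where |xy| ≤ p and |y| > 0.
Since the first p symbols of w are all a's and |xy| ≤ p, y lies entirely in the leading a-block: y = a^k for some k with 1 ≤ k ≤ p.
Since 1 ≤ k ≤ p, k divides p!; set t = 1 + p!/k. Then xy^t z has p + (p!/k)·k = p + p! copies of a. Now the a-count is p+p! and (b-count)-1 = (p+p!+1)-1 = p+p!, so i ≠ j-1 fails. So xy^t z = a^{p+p!} b^{p+p!+1} ∉ L.
This is a contradiction; hence L is not regular.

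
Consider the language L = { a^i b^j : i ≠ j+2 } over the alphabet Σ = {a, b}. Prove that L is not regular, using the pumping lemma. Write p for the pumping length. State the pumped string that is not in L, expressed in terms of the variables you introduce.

Suppose for contradiction that L is regular, and let p be the pumping length.
Choose w = a^p b^{p+p!-2}. Since p ≠ (p+p!-2)+2 = p+p!, w ∈ L; and |w| ≥ p.
Write w = xyz as guaranteed by the lemma, with |xy| ≤ p and |y| > 0.
Since the first p symbols of w are all a's and |xy| ≤ p, y lies entirely in the leading a-block: y = a^k for some k with 1 ≤ k ≤ p.
Since 1 ≤ k ≤ p, k divides p!; set t = 1 + p!/k. Then xy^t z has p + (p!/k)·k = p + p! copies of a. Now the a-count is p+p! and (b-count)+2 = (p+p!-2)+2 = p+p!, so i ≠ j+2 fails. So xy^t z = a^{p+p!} b^{p+p!-2} ∉ L.
This contradicts the pumping lemma, so L is not regular.

a^{p+p!} b^{p+p!-2}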